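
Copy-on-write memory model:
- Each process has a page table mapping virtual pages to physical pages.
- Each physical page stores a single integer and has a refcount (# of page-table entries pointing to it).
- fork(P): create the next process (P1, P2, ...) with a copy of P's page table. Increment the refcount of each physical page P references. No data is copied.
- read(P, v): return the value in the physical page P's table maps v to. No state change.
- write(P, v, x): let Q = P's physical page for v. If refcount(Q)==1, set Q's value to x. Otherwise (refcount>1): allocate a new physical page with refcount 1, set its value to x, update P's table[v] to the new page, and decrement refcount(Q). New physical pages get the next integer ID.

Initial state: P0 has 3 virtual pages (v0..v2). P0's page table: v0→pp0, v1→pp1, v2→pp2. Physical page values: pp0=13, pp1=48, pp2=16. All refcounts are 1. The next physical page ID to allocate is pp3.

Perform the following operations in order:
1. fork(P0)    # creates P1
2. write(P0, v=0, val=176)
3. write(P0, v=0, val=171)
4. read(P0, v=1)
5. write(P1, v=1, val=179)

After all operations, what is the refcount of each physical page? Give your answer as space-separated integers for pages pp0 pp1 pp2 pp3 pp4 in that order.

Answer: 1 1 2 1 1

Derivation:
Op 1: fork(P0) -> P1. 3 ppages; refcounts: pp0:2 pp1:2 pp2:2
Op 2: write(P0, v0, 176). refcount(pp0)=2>1 -> COPY to pp3. 4 ppages; refcounts: pp0:1 pp1:2 pp2:2 pp3:1
Op 3: write(P0, v0, 171). refcount(pp3)=1 -> write in place. 4 ppages; refcounts: pp0:1 pp1:2 pp2:2 pp3:1
Op 4: read(P0, v1) -> 48. No state change.
Op 5: write(P1, v1, 179). refcount(pp1)=2>1 -> COPY to pp4. 5 ppages; refcounts: pp0:1 pp1:1 pp2:2 pp3:1 pp4:1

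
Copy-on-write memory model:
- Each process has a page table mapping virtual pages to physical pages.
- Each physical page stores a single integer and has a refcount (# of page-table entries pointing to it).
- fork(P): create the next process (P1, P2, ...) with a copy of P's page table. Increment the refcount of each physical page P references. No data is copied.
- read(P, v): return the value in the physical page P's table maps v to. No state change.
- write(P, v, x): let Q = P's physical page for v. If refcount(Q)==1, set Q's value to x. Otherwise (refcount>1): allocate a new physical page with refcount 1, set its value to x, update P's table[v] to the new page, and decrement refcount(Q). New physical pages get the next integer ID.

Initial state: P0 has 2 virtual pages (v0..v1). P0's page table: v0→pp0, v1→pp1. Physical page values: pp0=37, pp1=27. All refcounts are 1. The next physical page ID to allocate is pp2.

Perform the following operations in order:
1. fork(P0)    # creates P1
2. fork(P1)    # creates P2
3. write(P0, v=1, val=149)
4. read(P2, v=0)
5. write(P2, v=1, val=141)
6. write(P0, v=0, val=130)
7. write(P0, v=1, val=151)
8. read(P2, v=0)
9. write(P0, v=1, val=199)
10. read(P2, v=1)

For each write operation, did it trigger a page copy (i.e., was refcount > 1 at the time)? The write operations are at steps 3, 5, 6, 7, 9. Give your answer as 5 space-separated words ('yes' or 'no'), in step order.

Op 1: fork(P0) -> P1. 2 ppages; refcounts: pp0:2 pp1:2
Op 2: fork(P1) -> P2. 2 ppages; refcounts: pp0:3 pp1:3
Op 3: write(P0, v1, 149). refcount(pp1)=3>1 -> COPY to pp2. 3 ppages; refcounts: pp0:3 pp1:2 pp2:1
Op 4: read(P2, v0) -> 37. No state change.
Op 5: write(P2, v1, 141). refcount(pp1)=2>1 -> COPY to pp3. 4 ppages; refcounts: pp0:3 pp1:1 pp2:1 pp3:1
Op 6: write(P0, v0, 130). refcount(pp0)=3>1 -> COPY to pp4. 5 ppages; refcounts: pp0:2 pp1:1 pp2:1 pp3:1 pp4:1
Op 7: write(P0, v1, 151). refcount(pp2)=1 -> write in place. 5 ppages; refcounts: pp0:2 pp1:1 pp2:1 pp3:1 pp4:1
Op 8: read(P2, v0) -> 37. No state change.
Op 9: write(P0, v1, 199). refcount(pp2)=1 -> write in place. 5 ppages; refcounts: pp0:2 pp1:1 pp2:1 pp3:1 pp4:1
Op 10: read(P2, v1) -> 141. No state change.

yes yes yes no no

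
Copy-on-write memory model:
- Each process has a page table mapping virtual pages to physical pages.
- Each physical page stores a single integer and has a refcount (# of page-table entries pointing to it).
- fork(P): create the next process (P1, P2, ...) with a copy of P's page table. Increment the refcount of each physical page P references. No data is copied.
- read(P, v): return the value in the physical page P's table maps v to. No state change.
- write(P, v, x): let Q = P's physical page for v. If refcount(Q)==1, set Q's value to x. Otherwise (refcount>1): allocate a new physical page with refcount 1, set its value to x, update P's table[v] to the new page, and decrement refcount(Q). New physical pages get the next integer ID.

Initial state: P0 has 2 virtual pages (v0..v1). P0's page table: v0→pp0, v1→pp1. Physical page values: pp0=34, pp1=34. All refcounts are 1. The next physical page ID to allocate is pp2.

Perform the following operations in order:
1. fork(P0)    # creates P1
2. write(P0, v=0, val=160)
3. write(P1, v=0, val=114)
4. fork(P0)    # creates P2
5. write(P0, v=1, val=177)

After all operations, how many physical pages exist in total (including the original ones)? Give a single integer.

Answer: 4

Derivation:
Op 1: fork(P0) -> P1. 2 ppages; refcounts: pp0:2 pp1:2
Op 2: write(P0, v0, 160). refcount(pp0)=2>1 -> COPY to pp2. 3 ppages; refcounts: pp0:1 pp1:2 pp2:1
Op 3: write(P1, v0, 114). refcount(pp0)=1 -> write in place. 3 ppages; refcounts: pp0:1 pp1:2 pp2:1
Op 4: fork(P0) -> P2. 3 ppages; refcounts: pp0:1 pp1:3 pp2:2
Op 5: write(P0, v1, 177). refcount(pp1)=3>1 -> COPY to pp3. 4 ppages; refcounts: pp0:1 pp1:2 pp2:2 pp3:1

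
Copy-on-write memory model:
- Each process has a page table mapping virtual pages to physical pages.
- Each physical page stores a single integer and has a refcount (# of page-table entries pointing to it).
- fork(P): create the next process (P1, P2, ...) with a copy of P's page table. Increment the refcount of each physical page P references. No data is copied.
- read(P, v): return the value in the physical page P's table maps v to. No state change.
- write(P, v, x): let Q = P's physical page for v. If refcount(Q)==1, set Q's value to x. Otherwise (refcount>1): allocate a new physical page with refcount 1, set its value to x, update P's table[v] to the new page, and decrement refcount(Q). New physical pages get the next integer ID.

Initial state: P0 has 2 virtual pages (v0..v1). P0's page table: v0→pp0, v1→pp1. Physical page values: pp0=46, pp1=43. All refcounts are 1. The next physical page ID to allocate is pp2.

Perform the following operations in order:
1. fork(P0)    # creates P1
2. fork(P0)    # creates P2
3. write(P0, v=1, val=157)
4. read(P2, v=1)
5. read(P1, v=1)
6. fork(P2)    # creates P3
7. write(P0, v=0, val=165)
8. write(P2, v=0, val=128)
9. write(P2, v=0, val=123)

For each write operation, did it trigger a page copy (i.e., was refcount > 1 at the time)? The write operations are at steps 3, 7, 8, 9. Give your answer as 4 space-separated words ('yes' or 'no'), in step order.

Op 1: fork(P0) -> P1. 2 ppages; refcounts: pp0:2 pp1:2
Op 2: fork(P0) -> P2. 2 ppages; refcounts: pp0:3 pp1:3
Op 3: write(P0, v1, 157). refcount(pp1)=3>1 -> COPY to pp2. 3 ppages; refcounts: pp0:3 pp1:2 pp2:1
Op 4: read(P2, v1) -> 43. No state change.
Op 5: read(P1, v1) -> 43. No state change.
Op 6: fork(P2) -> P3. 3 ppages; refcounts: pp0:4 pp1:3 pp2:1
Op 7: write(P0, v0, 165). refcount(pp0)=4>1 -> COPY to pp3. 4 ppages; refcounts: pp0:3 pp1:3 pp2:1 pp3:1
Op 8: write(P2, v0, 128). refcount(pp0)=3>1 -> COPY to pp4. 5 ppages; refcounts: pp0:2 pp1:3 pp2:1 pp3:1 pp4:1
Op 9: write(P2, v0, 123). refcount(pp4)=1 -> write in place. 5 ppages; refcounts: pp0:2 pp1:3 pp2:1 pp3:1 pp4:1

yes yes yes no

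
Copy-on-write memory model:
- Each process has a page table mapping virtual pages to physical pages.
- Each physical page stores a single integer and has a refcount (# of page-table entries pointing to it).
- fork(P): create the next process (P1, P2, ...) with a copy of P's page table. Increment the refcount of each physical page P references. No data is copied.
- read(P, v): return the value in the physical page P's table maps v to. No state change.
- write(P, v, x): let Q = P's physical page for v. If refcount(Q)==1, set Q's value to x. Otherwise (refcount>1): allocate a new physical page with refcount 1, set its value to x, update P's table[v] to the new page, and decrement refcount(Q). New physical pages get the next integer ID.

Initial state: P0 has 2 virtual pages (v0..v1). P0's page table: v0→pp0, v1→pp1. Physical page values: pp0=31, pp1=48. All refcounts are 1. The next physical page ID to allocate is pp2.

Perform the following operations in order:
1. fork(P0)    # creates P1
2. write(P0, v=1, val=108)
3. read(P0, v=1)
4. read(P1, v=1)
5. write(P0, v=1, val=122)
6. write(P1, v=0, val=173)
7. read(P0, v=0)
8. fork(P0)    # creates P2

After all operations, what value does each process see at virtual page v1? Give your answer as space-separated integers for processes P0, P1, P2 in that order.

Answer: 122 48 122

Derivation:
Op 1: fork(P0) -> P1. 2 ppages; refcounts: pp0:2 pp1:2
Op 2: write(P0, v1, 108). refcount(pp1)=2>1 -> COPY to pp2. 3 ppages; refcounts: pp0:2 pp1:1 pp2:1
Op 3: read(P0, v1) -> 108. No state change.
Op 4: read(P1, v1) -> 48. No state change.
Op 5: write(P0, v1, 122). refcount(pp2)=1 -> write in place. 3 ppages; refcounts: pp0:2 pp1:1 pp2:1
Op 6: write(P1, v0, 173). refcount(pp0)=2>1 -> COPY to pp3. 4 ppages; refcounts: pp0:1 pp1:1 pp2:1 pp3:1
Op 7: read(P0, v0) -> 31. No state change.
Op 8: fork(P0) -> P2. 4 ppages; refcounts: pp0:2 pp1:1 pp2:2 pp3:1
P0: v1 -> pp2 = 122
P1: v1 -> pp1 = 48
P2: v1 -> pp2 = 122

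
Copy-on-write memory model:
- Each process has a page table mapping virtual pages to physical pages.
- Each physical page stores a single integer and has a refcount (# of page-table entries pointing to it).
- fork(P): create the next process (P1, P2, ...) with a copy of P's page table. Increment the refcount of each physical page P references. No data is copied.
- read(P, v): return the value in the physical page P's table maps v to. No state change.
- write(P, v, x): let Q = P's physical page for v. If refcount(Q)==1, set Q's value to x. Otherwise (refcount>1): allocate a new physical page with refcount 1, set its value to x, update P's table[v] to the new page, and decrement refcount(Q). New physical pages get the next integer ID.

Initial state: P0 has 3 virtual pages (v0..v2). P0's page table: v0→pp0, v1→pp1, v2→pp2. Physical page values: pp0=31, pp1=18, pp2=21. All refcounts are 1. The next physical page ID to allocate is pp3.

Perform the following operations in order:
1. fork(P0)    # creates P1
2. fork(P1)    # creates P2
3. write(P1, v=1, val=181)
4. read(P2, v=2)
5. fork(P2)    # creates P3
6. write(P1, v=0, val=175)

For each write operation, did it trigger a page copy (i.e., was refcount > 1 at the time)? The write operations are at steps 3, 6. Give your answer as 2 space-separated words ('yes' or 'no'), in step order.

Op 1: fork(P0) -> P1. 3 ppages; refcounts: pp0:2 pp1:2 pp2:2
Op 2: fork(P1) -> P2. 3 ppages; refcounts: pp0:3 pp1:3 pp2:3
Op 3: write(P1, v1, 181). refcount(pp1)=3>1 -> COPY to pp3. 4 ppages; refcounts: pp0:3 pp1:2 pp2:3 pp3:1
Op 4: read(P2, v2) -> 21. No state change.
Op 5: fork(P2) -> P3. 4 ppages; refcounts: pp0:4 pp1:3 pp2:4 pp3:1
Op 6: write(P1, v0, 175). refcount(pp0)=4>1 -> COPY to pp4. 5 ppages; refcounts: pp0:3 pp1:3 pp2:4 pp3:1 pp4:1

yes yes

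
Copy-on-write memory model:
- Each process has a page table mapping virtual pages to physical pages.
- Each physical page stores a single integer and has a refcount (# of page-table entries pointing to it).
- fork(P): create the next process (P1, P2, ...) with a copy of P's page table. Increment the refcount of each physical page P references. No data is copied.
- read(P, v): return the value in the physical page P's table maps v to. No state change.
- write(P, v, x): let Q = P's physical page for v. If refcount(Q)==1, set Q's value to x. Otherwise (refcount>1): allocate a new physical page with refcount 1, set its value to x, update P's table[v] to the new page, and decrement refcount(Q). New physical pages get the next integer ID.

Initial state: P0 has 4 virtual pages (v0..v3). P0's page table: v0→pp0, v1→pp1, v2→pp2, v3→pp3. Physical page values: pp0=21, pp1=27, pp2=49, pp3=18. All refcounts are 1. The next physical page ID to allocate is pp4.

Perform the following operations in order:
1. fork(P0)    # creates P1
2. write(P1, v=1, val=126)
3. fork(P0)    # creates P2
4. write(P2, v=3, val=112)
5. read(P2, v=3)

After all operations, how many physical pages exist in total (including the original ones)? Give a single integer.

Answer: 6

Derivation:
Op 1: fork(P0) -> P1. 4 ppages; refcounts: pp0:2 pp1:2 pp2:2 pp3:2
Op 2: write(P1, v1, 126). refcount(pp1)=2>1 -> COPY to pp4. 5 ppages; refcounts: pp0:2 pp1:1 pp2:2 pp3:2 pp4:1
Op 3: fork(P0) -> P2. 5 ppages; refcounts: pp0:3 pp1:2 pp2:3 pp3:3 pp4:1
Op 4: write(P2, v3, 112). refcount(pp3)=3>1 -> COPY to pp5. 6 ppages; refcounts: pp0:3 pp1:2 pp2:3 pp3:2 pp4:1 pp5:1
Op 5: read(P2, v3) -> 112. No state change.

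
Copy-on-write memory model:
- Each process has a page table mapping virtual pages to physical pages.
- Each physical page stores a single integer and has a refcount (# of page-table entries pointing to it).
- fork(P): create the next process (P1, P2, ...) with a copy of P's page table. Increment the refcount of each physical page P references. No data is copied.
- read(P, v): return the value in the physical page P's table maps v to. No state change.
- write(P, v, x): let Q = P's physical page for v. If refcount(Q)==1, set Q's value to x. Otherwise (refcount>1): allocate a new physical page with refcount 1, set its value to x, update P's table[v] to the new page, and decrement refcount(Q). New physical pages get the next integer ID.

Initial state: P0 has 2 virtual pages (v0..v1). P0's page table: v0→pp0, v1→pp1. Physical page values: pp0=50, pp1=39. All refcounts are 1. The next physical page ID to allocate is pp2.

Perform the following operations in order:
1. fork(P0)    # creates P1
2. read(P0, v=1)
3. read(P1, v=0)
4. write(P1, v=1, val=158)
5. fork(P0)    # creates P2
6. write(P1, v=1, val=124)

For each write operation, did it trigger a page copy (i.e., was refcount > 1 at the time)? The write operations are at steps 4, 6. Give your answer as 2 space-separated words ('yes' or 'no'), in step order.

Op 1: fork(P0) -> P1. 2 ppages; refcounts: pp0:2 pp1:2
Op 2: read(P0, v1) -> 39. No state change.
Op 3: read(P1, v0) -> 50. No state change.
Op 4: write(P1, v1, 158). refcount(pp1)=2>1 -> COPY to pp2. 3 ppages; refcounts: pp0:2 pp1:1 pp2:1
Op 5: fork(P0) -> P2. 3 ppages; refcounts: pp0:3 pp1:2 pp2:1
Op 6: write(P1, v1, 124). refcount(pp2)=1 -> write in place. 3 ppages; refcounts: pp0:3 pp1:2 pp2:1

yes no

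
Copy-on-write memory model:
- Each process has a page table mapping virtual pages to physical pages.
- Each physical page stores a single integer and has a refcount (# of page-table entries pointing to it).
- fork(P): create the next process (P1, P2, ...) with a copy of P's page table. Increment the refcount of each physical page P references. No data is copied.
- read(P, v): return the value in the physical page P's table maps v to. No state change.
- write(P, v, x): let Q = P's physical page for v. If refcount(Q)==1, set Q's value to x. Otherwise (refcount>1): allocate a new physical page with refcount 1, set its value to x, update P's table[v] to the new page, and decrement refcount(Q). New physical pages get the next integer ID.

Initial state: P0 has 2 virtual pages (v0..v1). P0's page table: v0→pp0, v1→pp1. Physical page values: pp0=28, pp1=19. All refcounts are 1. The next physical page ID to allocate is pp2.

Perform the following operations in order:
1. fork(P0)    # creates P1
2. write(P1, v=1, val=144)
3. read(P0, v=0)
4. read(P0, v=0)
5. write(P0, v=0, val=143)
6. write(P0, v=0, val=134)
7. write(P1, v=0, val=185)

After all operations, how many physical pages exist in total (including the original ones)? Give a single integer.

Op 1: fork(P0) -> P1. 2 ppages; refcounts: pp0:2 pp1:2
Op 2: write(P1, v1, 144). refcount(pp1)=2>1 -> COPY to pp2. 3 ppages; refcounts: pp0:2 pp1:1 pp2:1
Op 3: read(P0, v0) -> 28. No state change.
Op 4: read(P0, v0) -> 28. No state change.
Op 5: write(P0, v0, 143). refcount(pp0)=2>1 -> COPY to pp3. 4 ppages; refcounts: pp0:1 pp1:1 pp2:1 pp3:1
Op 6: write(P0, v0, 134). refcount(pp3)=1 -> write in place. 4 ppages; refcounts: pp0:1 pp1:1 pp2:1 pp3:1
Op 7: write(P1, v0, 185). refcount(pp0)=1 -> write in place. 4 ppages; refcounts: pp0:1 pp1:1 pp2:1 pp3:1

Answer: 4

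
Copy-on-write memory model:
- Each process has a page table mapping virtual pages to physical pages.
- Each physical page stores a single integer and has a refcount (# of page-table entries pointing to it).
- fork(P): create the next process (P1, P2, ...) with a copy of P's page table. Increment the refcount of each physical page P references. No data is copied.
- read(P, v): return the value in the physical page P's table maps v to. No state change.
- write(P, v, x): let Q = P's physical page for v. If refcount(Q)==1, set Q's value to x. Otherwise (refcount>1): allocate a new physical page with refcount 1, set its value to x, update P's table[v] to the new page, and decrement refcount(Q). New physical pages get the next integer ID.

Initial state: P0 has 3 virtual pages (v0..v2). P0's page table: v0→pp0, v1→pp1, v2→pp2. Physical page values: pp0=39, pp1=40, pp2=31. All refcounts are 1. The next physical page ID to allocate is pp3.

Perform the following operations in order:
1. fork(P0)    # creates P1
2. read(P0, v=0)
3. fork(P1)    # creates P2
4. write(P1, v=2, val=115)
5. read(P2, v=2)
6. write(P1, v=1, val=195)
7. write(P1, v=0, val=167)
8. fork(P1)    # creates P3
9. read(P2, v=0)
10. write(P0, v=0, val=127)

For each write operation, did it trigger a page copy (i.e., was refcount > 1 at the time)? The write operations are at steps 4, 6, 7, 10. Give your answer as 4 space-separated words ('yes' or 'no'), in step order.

Op 1: fork(P0) -> P1. 3 ppages; refcounts: pp0:2 pp1:2 pp2:2
Op 2: read(P0, v0) -> 39. No state change.
Op 3: fork(P1) -> P2. 3 ppages; refcounts: pp0:3 pp1:3 pp2:3
Op 4: write(P1, v2, 115). refcount(pp2)=3>1 -> COPY to pp3. 4 ppages; refcounts: pp0:3 pp1:3 pp2:2 pp3:1
Op 5: read(P2, v2) -> 31. No state change.
Op 6: write(P1, v1, 195). refcount(pp1)=3>1 -> COPY to pp4. 5 ppages; refcounts: pp0:3 pp1:2 pp2:2 pp3:1 pp4:1
Op 7: write(P1, v0, 167). refcount(pp0)=3>1 -> COPY to pp5. 6 ppages; refcounts: pp0:2 pp1:2 pp2:2 pp3:1 pp4:1 pp5:1
Op 8: fork(P1) -> P3. 6 ppages; refcounts: pp0:2 pp1:2 pp2:2 pp3:2 pp4:2 pp5:2
Op 9: read(P2, v0) -> 39. No state change.
Op 10: write(P0, v0, 127). refcount(pp0)=2>1 -> COPY to pp6. 7 ppages; refcounts: pp0:1 pp1:2 pp2:2 pp3:2 pp4:2 pp5:2 pp6:1

yes yes yes yes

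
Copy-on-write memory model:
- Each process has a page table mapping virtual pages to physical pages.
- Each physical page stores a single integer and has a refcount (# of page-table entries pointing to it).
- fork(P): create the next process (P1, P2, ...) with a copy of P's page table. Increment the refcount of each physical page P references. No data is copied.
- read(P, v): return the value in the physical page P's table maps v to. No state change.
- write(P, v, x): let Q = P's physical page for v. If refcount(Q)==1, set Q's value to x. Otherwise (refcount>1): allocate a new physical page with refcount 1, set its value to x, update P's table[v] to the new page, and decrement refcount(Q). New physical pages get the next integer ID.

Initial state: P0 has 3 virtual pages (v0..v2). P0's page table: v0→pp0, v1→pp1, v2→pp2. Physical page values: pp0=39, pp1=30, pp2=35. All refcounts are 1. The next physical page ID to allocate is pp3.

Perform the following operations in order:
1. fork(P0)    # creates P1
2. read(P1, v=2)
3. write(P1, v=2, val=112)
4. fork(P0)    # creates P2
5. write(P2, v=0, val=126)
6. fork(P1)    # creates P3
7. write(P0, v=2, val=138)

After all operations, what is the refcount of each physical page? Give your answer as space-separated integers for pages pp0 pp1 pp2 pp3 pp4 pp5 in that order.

Answer: 3 4 1 2 1 1

Derivation:
Op 1: fork(P0) -> P1. 3 ppages; refcounts: pp0:2 pp1:2 pp2:2
Op 2: read(P1, v2) -> 35. No state change.
Op 3: write(P1, v2, 112). refcount(pp2)=2>1 -> COPY to pp3. 4 ppages; refcounts: pp0:2 pp1:2 pp2:1 pp3:1
Op 4: fork(P0) -> P2. 4 ppages; refcounts: pp0:3 pp1:3 pp2:2 pp3:1
Op 5: write(P2, v0, 126). refcount(pp0)=3>1 -> COPY to pp4. 5 ppages; refcounts: pp0:2 pp1:3 pp2:2 pp3:1 pp4:1
Op 6: fork(P1) -> P3. 5 ppages; refcounts: pp0:3 pp1:4 pp2:2 pp3:2 pp4:1
Op 7: write(P0, v2, 138). refcount(pp2)=2>1 -> COPY to pp5. 6 ppages; refcounts: pp0:3 pp1:4 pp2:1 pp3:2 pp4:1 pp5:1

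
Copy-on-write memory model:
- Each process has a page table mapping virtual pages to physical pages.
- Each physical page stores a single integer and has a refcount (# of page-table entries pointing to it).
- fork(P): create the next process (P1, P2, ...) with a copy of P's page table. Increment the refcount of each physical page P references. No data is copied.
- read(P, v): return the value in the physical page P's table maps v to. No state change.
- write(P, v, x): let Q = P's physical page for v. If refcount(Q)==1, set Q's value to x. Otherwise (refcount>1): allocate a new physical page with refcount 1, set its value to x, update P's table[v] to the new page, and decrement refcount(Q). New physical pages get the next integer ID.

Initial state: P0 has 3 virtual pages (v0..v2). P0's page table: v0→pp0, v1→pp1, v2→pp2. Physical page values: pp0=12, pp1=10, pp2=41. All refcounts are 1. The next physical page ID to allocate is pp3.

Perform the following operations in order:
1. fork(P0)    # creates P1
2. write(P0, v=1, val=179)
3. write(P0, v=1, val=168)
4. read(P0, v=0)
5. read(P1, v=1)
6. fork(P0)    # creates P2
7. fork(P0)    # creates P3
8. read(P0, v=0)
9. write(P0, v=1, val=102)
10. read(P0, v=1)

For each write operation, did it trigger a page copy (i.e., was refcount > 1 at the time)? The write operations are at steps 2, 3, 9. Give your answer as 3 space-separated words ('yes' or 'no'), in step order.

Op 1: fork(P0) -> P1. 3 ppages; refcounts: pp0:2 pp1:2 pp2:2
Op 2: write(P0, v1, 179). refcount(pp1)=2>1 -> COPY to pp3. 4 ppages; refcounts: pp0:2 pp1:1 pp2:2 pp3:1
Op 3: write(P0, v1, 168). refcount(pp3)=1 -> write in place. 4 ppages; refcounts: pp0:2 pp1:1 pp2:2 pp3:1
Op 4: read(P0, v0) -> 12. No state change.
Op 5: read(P1, v1) -> 10. No state change.
Op 6: fork(P0) -> P2. 4 ppages; refcounts: pp0:3 pp1:1 pp2:3 pp3:2
Op 7: fork(P0) -> P3. 4 ppages; refcounts: pp0:4 pp1:1 pp2:4 pp3:3
Op 8: read(P0, v0) -> 12. No state change.
Op 9: write(P0, v1, 102). refcount(pp3)=3>1 -> COPY to pp4. 5 ppages; refcounts: pp0:4 pp1:1 pp2:4 pp3:2 pp4:1
Op 10: read(P0, v1) -> 102. No state change.

yes no yes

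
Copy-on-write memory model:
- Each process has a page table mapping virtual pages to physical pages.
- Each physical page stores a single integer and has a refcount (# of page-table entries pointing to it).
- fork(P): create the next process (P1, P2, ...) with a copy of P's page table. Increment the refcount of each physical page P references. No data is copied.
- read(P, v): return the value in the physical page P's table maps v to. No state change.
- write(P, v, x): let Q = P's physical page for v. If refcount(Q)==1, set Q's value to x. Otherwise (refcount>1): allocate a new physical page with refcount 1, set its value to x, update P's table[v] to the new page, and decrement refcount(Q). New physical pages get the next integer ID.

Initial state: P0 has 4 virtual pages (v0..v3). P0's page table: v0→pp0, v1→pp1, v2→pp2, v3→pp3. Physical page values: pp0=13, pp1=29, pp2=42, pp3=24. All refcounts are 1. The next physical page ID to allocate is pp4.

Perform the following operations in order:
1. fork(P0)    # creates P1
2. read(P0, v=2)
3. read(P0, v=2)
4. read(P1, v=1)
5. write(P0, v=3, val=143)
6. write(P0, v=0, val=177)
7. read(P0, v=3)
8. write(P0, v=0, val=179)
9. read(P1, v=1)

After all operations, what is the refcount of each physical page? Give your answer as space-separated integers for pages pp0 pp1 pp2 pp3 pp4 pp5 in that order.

Answer: 1 2 2 1 1 1

Derivation:
Op 1: fork(P0) -> P1. 4 ppages; refcounts: pp0:2 pp1:2 pp2:2 pp3:2
Op 2: read(P0, v2) -> 42. No state change.
Op 3: read(P0, v2) -> 42. No state change.
Op 4: read(P1, v1) -> 29. No state change.
Op 5: write(P0, v3, 143). refcount(pp3)=2>1 -> COPY to pp4. 5 ppages; refcounts: pp0:2 pp1:2 pp2:2 pp3:1 pp4:1
Op 6: write(P0, v0, 177). refcount(pp0)=2>1 -> COPY to pp5. 6 ppages; refcounts: pp0:1 pp1:2 pp2:2 pp3:1 pp4:1 pp5:1
Op 7: read(P0, v3) -> 143. No state change.
Op 8: write(P0, v0, 179). refcount(pp5)=1 -> write in place. 6 ppages; refcounts: pp0:1 pp1:2 pp2:2 pp3:1 pp4:1 pp5:1
Op 9: read(P1, v1) -> 29. No state change.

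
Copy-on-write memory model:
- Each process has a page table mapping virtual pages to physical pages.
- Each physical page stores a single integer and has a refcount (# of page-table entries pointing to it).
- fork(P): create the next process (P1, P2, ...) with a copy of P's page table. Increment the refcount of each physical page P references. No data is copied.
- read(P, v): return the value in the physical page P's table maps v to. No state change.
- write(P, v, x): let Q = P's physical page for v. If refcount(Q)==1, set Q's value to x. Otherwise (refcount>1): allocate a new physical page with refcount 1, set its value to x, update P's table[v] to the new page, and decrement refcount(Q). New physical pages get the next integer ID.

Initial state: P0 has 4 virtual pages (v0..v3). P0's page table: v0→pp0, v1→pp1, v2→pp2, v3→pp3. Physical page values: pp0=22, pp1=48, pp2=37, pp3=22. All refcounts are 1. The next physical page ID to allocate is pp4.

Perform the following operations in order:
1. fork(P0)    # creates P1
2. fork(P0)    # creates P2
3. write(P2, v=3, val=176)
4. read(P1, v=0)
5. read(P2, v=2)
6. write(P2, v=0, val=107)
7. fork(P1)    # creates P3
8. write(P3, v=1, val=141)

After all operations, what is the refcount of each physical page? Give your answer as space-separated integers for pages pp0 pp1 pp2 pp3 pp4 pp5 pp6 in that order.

Op 1: fork(P0) -> P1. 4 ppages; refcounts: pp0:2 pp1:2 pp2:2 pp3:2
Op 2: fork(P0) -> P2. 4 ppages; refcounts: pp0:3 pp1:3 pp2:3 pp3:3
Op 3: write(P2, v3, 176). refcount(pp3)=3>1 -> COPY to pp4. 5 ppages; refcounts: pp0:3 pp1:3 pp2:3 pp3:2 pp4:1
Op 4: read(P1, v0) -> 22. No state change.
Op 5: read(P2, v2) -> 37. No state change.
Op 6: write(P2, v0, 107). refcount(pp0)=3>1 -> COPY to pp5. 6 ppages; refcounts: pp0:2 pp1:3 pp2:3 pp3:2 pp4:1 pp5:1
Op 7: fork(P1) -> P3. 6 ppages; refcounts: pp0:3 pp1:4 pp2:4 pp3:3 pp4:1 pp5:1
Op 8: write(P3, v1, 141). refcount(pp1)=4>1 -> COPY to pp6. 7 ppages; refcounts: pp0:3 pp1:3 pp2:4 pp3:3 pp4:1 pp5:1 pp6:1

Answer: 3 3 4 3 1 1 1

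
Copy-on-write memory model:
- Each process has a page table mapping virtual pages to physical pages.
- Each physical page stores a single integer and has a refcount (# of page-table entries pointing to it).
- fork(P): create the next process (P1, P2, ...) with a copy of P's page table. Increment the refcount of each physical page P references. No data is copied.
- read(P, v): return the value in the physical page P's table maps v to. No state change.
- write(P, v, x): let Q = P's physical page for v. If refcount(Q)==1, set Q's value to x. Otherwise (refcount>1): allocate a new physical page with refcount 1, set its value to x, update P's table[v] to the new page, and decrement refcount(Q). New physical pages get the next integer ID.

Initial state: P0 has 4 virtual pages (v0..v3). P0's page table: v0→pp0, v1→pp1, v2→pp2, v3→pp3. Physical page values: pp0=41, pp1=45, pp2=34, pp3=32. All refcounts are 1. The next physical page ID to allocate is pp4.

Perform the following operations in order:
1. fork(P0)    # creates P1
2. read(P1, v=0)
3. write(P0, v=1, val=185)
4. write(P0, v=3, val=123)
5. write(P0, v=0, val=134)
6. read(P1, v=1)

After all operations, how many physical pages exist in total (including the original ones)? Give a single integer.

Answer: 7

Derivation:
Op 1: fork(P0) -> P1. 4 ppages; refcounts: pp0:2 pp1:2 pp2:2 pp3:2
Op 2: read(P1, v0) -> 41. No state change.
Op 3: write(P0, v1, 185). refcount(pp1)=2>1 -> COPY to pp4. 5 ppages; refcounts: pp0:2 pp1:1 pp2:2 pp3:2 pp4:1
Op 4: write(P0, v3, 123). refcount(pp3)=2>1 -> COPY to pp5. 6 ppages; refcounts: pp0:2 pp1:1 pp2:2 pp3:1 pp4:1 pp5:1
Op 5: write(P0, v0, 134). refcount(pp0)=2>1 -> COPY to pp6. 7 ppages; refcounts: pp0:1 pp1:1 pp2:2 pp3:1 pp4:1 pp5:1 pp6:1
Op 6: read(P1, v1) -> 45. No state change.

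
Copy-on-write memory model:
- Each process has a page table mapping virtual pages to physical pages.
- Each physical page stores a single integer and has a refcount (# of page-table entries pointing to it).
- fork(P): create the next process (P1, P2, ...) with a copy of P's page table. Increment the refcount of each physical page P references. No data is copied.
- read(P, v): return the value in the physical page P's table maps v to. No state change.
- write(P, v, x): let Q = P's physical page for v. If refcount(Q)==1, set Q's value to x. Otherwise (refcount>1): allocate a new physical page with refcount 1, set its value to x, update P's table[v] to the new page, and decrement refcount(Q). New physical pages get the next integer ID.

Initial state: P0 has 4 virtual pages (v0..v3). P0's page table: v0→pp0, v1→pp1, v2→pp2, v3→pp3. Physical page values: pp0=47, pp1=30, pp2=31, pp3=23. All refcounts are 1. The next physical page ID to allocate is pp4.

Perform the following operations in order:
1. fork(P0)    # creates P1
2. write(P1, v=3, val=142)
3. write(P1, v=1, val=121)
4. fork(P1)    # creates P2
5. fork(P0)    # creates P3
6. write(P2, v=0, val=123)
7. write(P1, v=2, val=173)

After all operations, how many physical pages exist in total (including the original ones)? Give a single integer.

Op 1: fork(P0) -> P1. 4 ppages; refcounts: pp0:2 pp1:2 pp2:2 pp3:2
Op 2: write(P1, v3, 142). refcount(pp3)=2>1 -> COPY to pp4. 5 ppages; refcounts: pp0:2 pp1:2 pp2:2 pp3:1 pp4:1
Op 3: write(P1, v1, 121). refcount(pp1)=2>1 -> COPY to pp5. 6 ppages; refcounts: pp0:2 pp1:1 pp2:2 pp3:1 pp4:1 pp5:1
Op 4: fork(P1) -> P2. 6 ppages; refcounts: pp0:3 pp1:1 pp2:3 pp3:1 pp4:2 pp5:2
Op 5: fork(P0) -> P3. 6 ppages; refcounts: pp0:4 pp1:2 pp2:4 pp3:2 pp4:2 pp5:2
Op 6: write(P2, v0, 123). refcount(pp0)=4>1 -> COPY to pp6. 7 ppages; refcounts: pp0:3 pp1:2 pp2:4 pp3:2 pp4:2 pp5:2 pp6:1
Op 7: write(P1, v2, 173). refcount(pp2)=4>1 -> COPY to pp7. 8 ppages; refcounts: pp0:3 pp1:2 pp2:3 pp3:2 pp4:2 pp5:2 pp6:1 pp7:1

Answer: 8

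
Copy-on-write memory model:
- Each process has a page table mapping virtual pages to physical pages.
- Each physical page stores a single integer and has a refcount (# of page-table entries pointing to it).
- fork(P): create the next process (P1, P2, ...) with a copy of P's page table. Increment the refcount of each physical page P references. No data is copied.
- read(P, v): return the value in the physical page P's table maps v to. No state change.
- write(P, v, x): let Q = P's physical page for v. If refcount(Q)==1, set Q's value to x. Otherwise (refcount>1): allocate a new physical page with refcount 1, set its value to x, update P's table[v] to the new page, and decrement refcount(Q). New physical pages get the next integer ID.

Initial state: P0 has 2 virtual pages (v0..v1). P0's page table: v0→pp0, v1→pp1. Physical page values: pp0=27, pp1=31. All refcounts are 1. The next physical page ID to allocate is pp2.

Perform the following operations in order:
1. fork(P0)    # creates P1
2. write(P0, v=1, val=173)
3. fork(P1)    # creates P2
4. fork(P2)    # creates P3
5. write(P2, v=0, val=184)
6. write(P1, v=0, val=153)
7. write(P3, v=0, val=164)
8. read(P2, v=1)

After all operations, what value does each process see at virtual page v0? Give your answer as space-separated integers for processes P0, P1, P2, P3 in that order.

Answer: 27 153 184 164

Derivation:
Op 1: fork(P0) -> P1. 2 ppages; refcounts: pp0:2 pp1:2
Op 2: write(P0, v1, 173). refcount(pp1)=2>1 -> COPY to pp2. 3 ppages; refcounts: pp0:2 pp1:1 pp2:1
Op 3: fork(P1) -> P2. 3 ppages; refcounts: pp0:3 pp1:2 pp2:1
Op 4: fork(P2) -> P3. 3 ppages; refcounts: pp0:4 pp1:3 pp2:1
Op 5: write(P2, v0, 184). refcount(pp0)=4>1 -> COPY to pp3. 4 ppages; refcounts: pp0:3 pp1:3 pp2:1 pp3:1
Op 6: write(P1, v0, 153). refcount(pp0)=3>1 -> COPY to pp4. 5 ppages; refcounts: pp0:2 pp1:3 pp2:1 pp3:1 pp4:1
Op 7: write(P3, v0, 164). refcount(pp0)=2>1 -> COPY to pp5. 6 ppages; refcounts: pp0:1 pp1:3 pp2:1 pp3:1 pp4:1 pp5:1
Op 8: read(P2, v1) -> 31. No state change.
P0: v0 -> pp0 = 27
P1: v0 -> pp4 = 153
P2: v0 -> pp3 = 184
P3: v0 -> pp5 = 164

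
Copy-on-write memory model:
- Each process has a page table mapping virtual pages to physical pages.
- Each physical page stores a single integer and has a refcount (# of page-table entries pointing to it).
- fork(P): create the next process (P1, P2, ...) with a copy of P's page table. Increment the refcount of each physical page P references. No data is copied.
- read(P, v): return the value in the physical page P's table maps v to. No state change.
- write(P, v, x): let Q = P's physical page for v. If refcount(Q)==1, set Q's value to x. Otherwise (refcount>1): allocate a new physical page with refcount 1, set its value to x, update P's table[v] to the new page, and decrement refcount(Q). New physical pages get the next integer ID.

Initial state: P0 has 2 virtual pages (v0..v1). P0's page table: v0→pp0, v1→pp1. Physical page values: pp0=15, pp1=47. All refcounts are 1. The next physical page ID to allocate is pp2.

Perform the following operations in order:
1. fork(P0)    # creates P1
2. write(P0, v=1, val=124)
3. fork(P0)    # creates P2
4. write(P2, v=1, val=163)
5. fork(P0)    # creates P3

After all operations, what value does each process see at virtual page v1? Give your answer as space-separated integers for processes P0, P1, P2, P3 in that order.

Answer: 124 47 163 124

Derivation:
Op 1: fork(P0) -> P1. 2 ppages; refcounts: pp0:2 pp1:2
Op 2: write(P0, v1, 124). refcount(pp1)=2>1 -> COPY to pp2. 3 ppages; refcounts: pp0:2 pp1:1 pp2:1
Op 3: fork(P0) -> P2. 3 ppages; refcounts: pp0:3 pp1:1 pp2:2
Op 4: write(P2, v1, 163). refcount(pp2)=2>1 -> COPY to pp3. 4 ppages; refcounts: pp0:3 pp1:1 pp2:1 pp3:1
Op 5: fork(P0) -> P3. 4 ppages; refcounts: pp0:4 pp1:1 pp2:2 pp3:1
P0: v1 -> pp2 = 124
P1: v1 -> pp1 = 47
P2: v1 -> pp3 = 163
P3: v1 -> pp2 = 124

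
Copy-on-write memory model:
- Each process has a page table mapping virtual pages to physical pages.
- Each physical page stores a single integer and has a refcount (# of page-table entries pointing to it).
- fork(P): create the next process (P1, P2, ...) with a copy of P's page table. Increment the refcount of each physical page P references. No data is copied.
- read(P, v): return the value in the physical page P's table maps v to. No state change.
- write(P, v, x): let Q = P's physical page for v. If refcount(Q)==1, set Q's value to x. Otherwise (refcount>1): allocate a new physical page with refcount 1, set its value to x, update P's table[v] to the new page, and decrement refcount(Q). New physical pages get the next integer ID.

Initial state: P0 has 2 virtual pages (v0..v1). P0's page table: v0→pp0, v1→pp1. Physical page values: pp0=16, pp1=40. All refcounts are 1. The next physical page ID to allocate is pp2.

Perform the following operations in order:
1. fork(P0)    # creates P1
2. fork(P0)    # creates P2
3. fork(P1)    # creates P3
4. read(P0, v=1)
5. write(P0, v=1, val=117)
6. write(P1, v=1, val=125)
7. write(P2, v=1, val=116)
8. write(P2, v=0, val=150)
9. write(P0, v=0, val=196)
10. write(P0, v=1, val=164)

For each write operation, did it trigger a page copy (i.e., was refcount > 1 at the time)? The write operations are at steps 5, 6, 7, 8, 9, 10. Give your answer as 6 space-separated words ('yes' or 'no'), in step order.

Op 1: fork(P0) -> P1. 2 ppages; refcounts: pp0:2 pp1:2
Op 2: fork(P0) -> P2. 2 ppages; refcounts: pp0:3 pp1:3
Op 3: fork(P1) -> P3. 2 ppages; refcounts: pp0:4 pp1:4
Op 4: read(P0, v1) -> 40. No state change.
Op 5: write(P0, v1, 117). refcount(pp1)=4>1 -> COPY to pp2. 3 ppages; refcounts: pp0:4 pp1:3 pp2:1
Op 6: write(P1, v1, 125). refcount(pp1)=3>1 -> COPY to pp3. 4 ppages; refcounts: pp0:4 pp1:2 pp2:1 pp3:1
Op 7: write(P2, v1, 116). refcount(pp1)=2>1 -> COPY to pp4. 5 ppages; refcounts: pp0:4 pp1:1 pp2:1 pp3:1 pp4:1
Op 8: write(P2, v0, 150). refcount(pp0)=4>1 -> COPY to pp5. 6 ppages; refcounts: pp0:3 pp1:1 pp2:1 pp3:1 pp4:1 pp5:1
Op 9: write(P0, v0, 196). refcount(pp0)=3>1 -> COPY to pp6. 7 ppages; refcounts: pp0:2 pp1:1 pp2:1 pp3:1 pp4:1 pp5:1 pp6:1
Op 10: write(P0, v1, 164). refcount(pp2)=1 -> write in place. 7 ppages; refcounts: pp0:2 pp1:1 pp2:1 pp3:1 pp4:1 pp5:1 pp6:1

yes yes yes yes yes no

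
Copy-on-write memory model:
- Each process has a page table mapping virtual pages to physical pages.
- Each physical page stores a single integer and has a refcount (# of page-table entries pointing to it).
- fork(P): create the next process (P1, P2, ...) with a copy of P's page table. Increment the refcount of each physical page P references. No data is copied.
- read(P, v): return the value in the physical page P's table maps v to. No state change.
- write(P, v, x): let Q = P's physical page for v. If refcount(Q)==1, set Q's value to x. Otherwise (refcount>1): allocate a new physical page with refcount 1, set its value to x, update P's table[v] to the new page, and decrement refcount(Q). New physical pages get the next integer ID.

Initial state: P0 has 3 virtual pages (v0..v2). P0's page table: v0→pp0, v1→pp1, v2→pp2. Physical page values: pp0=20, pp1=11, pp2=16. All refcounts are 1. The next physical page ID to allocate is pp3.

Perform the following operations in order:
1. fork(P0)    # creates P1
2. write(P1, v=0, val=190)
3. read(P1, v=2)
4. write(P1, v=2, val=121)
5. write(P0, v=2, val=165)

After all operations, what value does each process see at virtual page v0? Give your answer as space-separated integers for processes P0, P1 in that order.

Op 1: fork(P0) -> P1. 3 ppages; refcounts: pp0:2 pp1:2 pp2:2
Op 2: write(P1, v0, 190). refcount(pp0)=2>1 -> COPY to pp3. 4 ppages; refcounts: pp0:1 pp1:2 pp2:2 pp3:1
Op 3: read(P1, v2) -> 16. No state change.
Op 4: write(P1, v2, 121). refcount(pp2)=2>1 -> COPY to pp4. 5 ppages; refcounts: pp0:1 pp1:2 pp2:1 pp3:1 pp4:1
Op 5: write(P0, v2, 165). refcount(pp2)=1 -> write in place. 5 ppages; refcounts: pp0:1 pp1:2 pp2:1 pp3:1 pp4:1
P0: v0 -> pp0 = 20
P1: v0 -> pp3 = 190

Answer: 20 190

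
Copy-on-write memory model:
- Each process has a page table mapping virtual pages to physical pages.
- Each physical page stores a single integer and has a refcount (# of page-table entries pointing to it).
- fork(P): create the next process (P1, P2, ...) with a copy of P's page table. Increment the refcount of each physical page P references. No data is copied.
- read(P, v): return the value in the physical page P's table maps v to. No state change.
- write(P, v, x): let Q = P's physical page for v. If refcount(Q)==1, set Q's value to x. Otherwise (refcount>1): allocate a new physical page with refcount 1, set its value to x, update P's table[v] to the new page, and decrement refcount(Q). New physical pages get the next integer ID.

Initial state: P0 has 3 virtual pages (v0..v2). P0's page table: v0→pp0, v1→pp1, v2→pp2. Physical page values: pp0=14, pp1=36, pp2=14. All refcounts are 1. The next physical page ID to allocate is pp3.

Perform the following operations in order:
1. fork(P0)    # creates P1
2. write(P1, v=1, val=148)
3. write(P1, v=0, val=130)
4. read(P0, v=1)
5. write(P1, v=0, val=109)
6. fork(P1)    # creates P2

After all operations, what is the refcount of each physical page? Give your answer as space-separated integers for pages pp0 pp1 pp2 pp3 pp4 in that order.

Op 1: fork(P0) -> P1. 3 ppages; refcounts: pp0:2 pp1:2 pp2:2
Op 2: write(P1, v1, 148). refcount(pp1)=2>1 -> COPY to pp3. 4 ppages; refcounts: pp0:2 pp1:1 pp2:2 pp3:1
Op 3: write(P1, v0, 130). refcount(pp0)=2>1 -> COPY to pp4. 5 ppages; refcounts: pp0:1 pp1:1 pp2:2 pp3:1 pp4:1
Op 4: read(P0, v1) -> 36. No state change.
Op 5: write(P1, v0, 109). refcount(pp4)=1 -> write in place. 5 ppages; refcounts: pp0:1 pp1:1 pp2:2 pp3:1 pp4:1
Op 6: fork(P1) -> P2. 5 ppages; refcounts: pp0:1 pp1:1 pp2:3 pp3:2 pp4:2

Answer: 1 1 3 2 2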